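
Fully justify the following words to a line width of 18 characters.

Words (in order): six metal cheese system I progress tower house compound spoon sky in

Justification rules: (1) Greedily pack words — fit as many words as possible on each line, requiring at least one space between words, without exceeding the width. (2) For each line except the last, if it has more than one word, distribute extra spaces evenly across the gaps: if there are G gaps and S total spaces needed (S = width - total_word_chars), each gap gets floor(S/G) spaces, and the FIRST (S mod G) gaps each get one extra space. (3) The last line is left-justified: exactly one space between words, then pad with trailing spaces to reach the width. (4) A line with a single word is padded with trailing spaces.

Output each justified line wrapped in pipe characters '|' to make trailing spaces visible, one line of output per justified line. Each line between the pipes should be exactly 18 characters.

Line 1: ['six', 'metal', 'cheese'] (min_width=16, slack=2)
Line 2: ['system', 'I', 'progress'] (min_width=17, slack=1)
Line 3: ['tower', 'house'] (min_width=11, slack=7)
Line 4: ['compound', 'spoon', 'sky'] (min_width=18, slack=0)
Line 5: ['in'] (min_width=2, slack=16)

Answer: |six  metal  cheese|
|system  I progress|
|tower        house|
|compound spoon sky|
|in                |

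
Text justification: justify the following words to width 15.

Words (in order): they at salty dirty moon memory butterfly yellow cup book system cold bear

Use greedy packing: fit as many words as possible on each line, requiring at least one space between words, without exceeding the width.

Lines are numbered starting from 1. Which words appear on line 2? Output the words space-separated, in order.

Line 1: ['they', 'at', 'salty'] (min_width=13, slack=2)
Line 2: ['dirty', 'moon'] (min_width=10, slack=5)
Line 3: ['memory'] (min_width=6, slack=9)
Line 4: ['butterfly'] (min_width=9, slack=6)
Line 5: ['yellow', 'cup', 'book'] (min_width=15, slack=0)
Line 6: ['system', 'cold'] (min_width=11, slack=4)
Line 7: ['bear'] (min_width=4, slack=11)

Answer: dirty moon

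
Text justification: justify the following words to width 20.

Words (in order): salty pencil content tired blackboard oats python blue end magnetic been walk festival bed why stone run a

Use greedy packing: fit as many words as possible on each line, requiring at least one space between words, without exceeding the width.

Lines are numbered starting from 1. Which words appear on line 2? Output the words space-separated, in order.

Line 1: ['salty', 'pencil', 'content'] (min_width=20, slack=0)
Line 2: ['tired', 'blackboard'] (min_width=16, slack=4)
Line 3: ['oats', 'python', 'blue', 'end'] (min_width=20, slack=0)
Line 4: ['magnetic', 'been', 'walk'] (min_width=18, slack=2)
Line 5: ['festival', 'bed', 'why'] (min_width=16, slack=4)
Line 6: ['stone', 'run', 'a'] (min_width=11, slack=9)

Answer: tired blackboard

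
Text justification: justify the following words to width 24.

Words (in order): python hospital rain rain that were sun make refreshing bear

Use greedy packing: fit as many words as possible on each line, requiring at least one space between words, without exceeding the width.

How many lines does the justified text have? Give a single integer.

Line 1: ['python', 'hospital', 'rain'] (min_width=20, slack=4)
Line 2: ['rain', 'that', 'were', 'sun', 'make'] (min_width=23, slack=1)
Line 3: ['refreshing', 'bear'] (min_width=15, slack=9)
Total lines: 3

Answer: 3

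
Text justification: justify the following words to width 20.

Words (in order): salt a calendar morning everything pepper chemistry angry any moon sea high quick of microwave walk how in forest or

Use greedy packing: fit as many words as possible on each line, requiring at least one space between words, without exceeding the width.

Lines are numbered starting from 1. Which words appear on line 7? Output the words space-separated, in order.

Line 1: ['salt', 'a', 'calendar'] (min_width=15, slack=5)
Line 2: ['morning', 'everything'] (min_width=18, slack=2)
Line 3: ['pepper', 'chemistry'] (min_width=16, slack=4)
Line 4: ['angry', 'any', 'moon', 'sea'] (min_width=18, slack=2)
Line 5: ['high', 'quick', 'of'] (min_width=13, slack=7)
Line 6: ['microwave', 'walk', 'how'] (min_width=18, slack=2)
Line 7: ['in', 'forest', 'or'] (min_width=12, slack=8)

Answer: in forest or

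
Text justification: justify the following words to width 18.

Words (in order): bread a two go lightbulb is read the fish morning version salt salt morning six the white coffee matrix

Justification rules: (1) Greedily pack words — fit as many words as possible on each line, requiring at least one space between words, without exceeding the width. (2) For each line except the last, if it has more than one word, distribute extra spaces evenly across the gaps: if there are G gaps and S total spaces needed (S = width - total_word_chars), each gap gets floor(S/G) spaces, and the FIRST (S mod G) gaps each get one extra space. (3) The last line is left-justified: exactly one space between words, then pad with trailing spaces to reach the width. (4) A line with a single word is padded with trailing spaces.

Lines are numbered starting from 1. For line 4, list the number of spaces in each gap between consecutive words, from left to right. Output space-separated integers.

Answer: 2 1

Derivation:
Line 1: ['bread', 'a', 'two', 'go'] (min_width=14, slack=4)
Line 2: ['lightbulb', 'is', 'read'] (min_width=17, slack=1)
Line 3: ['the', 'fish', 'morning'] (min_width=16, slack=2)
Line 4: ['version', 'salt', 'salt'] (min_width=17, slack=1)
Line 5: ['morning', 'six', 'the'] (min_width=15, slack=3)
Line 6: ['white', 'coffee'] (min_width=12, slack=6)
Line 7: ['matrix'] (min_width=6, slack=12)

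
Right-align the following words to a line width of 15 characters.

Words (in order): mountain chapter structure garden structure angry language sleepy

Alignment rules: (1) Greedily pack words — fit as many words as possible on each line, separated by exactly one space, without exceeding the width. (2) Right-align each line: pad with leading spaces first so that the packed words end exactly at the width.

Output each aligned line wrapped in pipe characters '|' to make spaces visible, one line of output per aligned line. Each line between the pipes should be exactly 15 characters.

Answer: |       mountain|
|        chapter|
|      structure|
|         garden|
|structure angry|
|language sleepy|

Derivation:
Line 1: ['mountain'] (min_width=8, slack=7)
Line 2: ['chapter'] (min_width=7, slack=8)
Line 3: ['structure'] (min_width=9, slack=6)
Line 4: ['garden'] (min_width=6, slack=9)
Line 5: ['structure', 'angry'] (min_width=15, slack=0)
Line 6: ['language', 'sleepy'] (min_width=15, slack=0)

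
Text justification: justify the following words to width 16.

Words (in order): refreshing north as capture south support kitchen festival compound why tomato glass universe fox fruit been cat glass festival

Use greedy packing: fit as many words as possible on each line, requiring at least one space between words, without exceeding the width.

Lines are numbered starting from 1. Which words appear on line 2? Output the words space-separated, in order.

Answer: as capture south

Derivation:
Line 1: ['refreshing', 'north'] (min_width=16, slack=0)
Line 2: ['as', 'capture', 'south'] (min_width=16, slack=0)
Line 3: ['support', 'kitchen'] (min_width=15, slack=1)
Line 4: ['festival'] (min_width=8, slack=8)
Line 5: ['compound', 'why'] (min_width=12, slack=4)
Line 6: ['tomato', 'glass'] (min_width=12, slack=4)
Line 7: ['universe', 'fox'] (min_width=12, slack=4)
Line 8: ['fruit', 'been', 'cat'] (min_width=14, slack=2)
Line 9: ['glass', 'festival'] (min_width=14, slack=2)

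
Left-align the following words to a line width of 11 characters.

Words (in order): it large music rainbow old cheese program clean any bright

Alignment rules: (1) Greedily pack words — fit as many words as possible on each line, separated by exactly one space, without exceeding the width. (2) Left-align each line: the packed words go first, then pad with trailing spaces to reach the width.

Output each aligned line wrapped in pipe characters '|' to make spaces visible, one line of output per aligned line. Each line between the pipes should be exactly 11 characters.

Line 1: ['it', 'large'] (min_width=8, slack=3)
Line 2: ['music'] (min_width=5, slack=6)
Line 3: ['rainbow', 'old'] (min_width=11, slack=0)
Line 4: ['cheese'] (min_width=6, slack=5)
Line 5: ['program'] (min_width=7, slack=4)
Line 6: ['clean', 'any'] (min_width=9, slack=2)
Line 7: ['bright'] (min_width=6, slack=5)

Answer: |it large   |
|music      |
|rainbow old|
|cheese     |
|program    |
|clean any  |
|bright     |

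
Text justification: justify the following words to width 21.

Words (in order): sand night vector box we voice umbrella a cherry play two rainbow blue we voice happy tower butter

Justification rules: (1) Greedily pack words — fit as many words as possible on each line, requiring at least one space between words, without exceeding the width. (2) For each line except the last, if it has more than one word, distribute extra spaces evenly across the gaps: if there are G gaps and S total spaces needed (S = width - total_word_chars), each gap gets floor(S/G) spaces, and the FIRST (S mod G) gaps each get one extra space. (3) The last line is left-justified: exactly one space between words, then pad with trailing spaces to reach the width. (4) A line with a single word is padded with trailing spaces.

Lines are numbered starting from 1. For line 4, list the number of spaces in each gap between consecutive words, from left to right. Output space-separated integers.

Answer: 1 1 1

Derivation:
Line 1: ['sand', 'night', 'vector', 'box'] (min_width=21, slack=0)
Line 2: ['we', 'voice', 'umbrella', 'a'] (min_width=19, slack=2)
Line 3: ['cherry', 'play', 'two'] (min_width=15, slack=6)
Line 4: ['rainbow', 'blue', 'we', 'voice'] (min_width=21, slack=0)
Line 5: ['happy', 'tower', 'butter'] (min_width=18, slack=3)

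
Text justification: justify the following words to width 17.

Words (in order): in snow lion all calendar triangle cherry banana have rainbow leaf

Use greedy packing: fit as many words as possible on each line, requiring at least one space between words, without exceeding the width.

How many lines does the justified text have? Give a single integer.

Line 1: ['in', 'snow', 'lion', 'all'] (min_width=16, slack=1)
Line 2: ['calendar', 'triangle'] (min_width=17, slack=0)
Line 3: ['cherry', 'banana'] (min_width=13, slack=4)
Line 4: ['have', 'rainbow', 'leaf'] (min_width=17, slack=0)
Total lines: 4

Answer: 4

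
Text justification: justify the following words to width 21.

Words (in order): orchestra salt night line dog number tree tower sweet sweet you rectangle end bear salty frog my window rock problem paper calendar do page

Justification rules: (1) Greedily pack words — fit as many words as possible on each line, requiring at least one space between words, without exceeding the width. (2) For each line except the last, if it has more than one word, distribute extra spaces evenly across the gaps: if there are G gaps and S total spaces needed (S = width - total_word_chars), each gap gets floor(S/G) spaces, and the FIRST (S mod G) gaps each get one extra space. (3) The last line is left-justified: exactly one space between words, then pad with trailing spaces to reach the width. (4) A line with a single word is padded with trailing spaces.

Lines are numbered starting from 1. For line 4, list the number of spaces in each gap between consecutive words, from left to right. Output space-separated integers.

Line 1: ['orchestra', 'salt', 'night'] (min_width=20, slack=1)
Line 2: ['line', 'dog', 'number', 'tree'] (min_width=20, slack=1)
Line 3: ['tower', 'sweet', 'sweet', 'you'] (min_width=21, slack=0)
Line 4: ['rectangle', 'end', 'bear'] (min_width=18, slack=3)
Line 5: ['salty', 'frog', 'my', 'window'] (min_width=20, slack=1)
Line 6: ['rock', 'problem', 'paper'] (min_width=18, slack=3)
Line 7: ['calendar', 'do', 'page'] (min_width=16, slack=5)

Answer: 3 2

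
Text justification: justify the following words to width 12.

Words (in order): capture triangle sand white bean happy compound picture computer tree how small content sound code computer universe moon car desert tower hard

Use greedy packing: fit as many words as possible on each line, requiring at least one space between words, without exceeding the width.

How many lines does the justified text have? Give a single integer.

Line 1: ['capture'] (min_width=7, slack=5)
Line 2: ['triangle'] (min_width=8, slack=4)
Line 3: ['sand', 'white'] (min_width=10, slack=2)
Line 4: ['bean', 'happy'] (min_width=10, slack=2)
Line 5: ['compound'] (min_width=8, slack=4)
Line 6: ['picture'] (min_width=7, slack=5)
Line 7: ['computer'] (min_width=8, slack=4)
Line 8: ['tree', 'how'] (min_width=8, slack=4)
Line 9: ['small'] (min_width=5, slack=7)
Line 10: ['content'] (min_width=7, slack=5)
Line 11: ['sound', 'code'] (min_width=10, slack=2)
Line 12: ['computer'] (min_width=8, slack=4)
Line 13: ['universe'] (min_width=8, slack=4)
Line 14: ['moon', 'car'] (min_width=8, slack=4)
Line 15: ['desert', 'tower'] (min_width=12, slack=0)
Line 16: ['hard'] (min_width=4, slack=8)
Total lines: 16

Answer: 16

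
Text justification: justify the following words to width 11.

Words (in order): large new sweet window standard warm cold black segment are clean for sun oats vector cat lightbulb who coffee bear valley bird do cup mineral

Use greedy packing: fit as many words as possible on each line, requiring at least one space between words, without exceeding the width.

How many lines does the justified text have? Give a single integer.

Line 1: ['large', 'new'] (min_width=9, slack=2)
Line 2: ['sweet'] (min_width=5, slack=6)
Line 3: ['window'] (min_width=6, slack=5)
Line 4: ['standard'] (min_width=8, slack=3)
Line 5: ['warm', 'cold'] (min_width=9, slack=2)
Line 6: ['black'] (min_width=5, slack=6)
Line 7: ['segment', 'are'] (min_width=11, slack=0)
Line 8: ['clean', 'for'] (min_width=9, slack=2)
Line 9: ['sun', 'oats'] (min_width=8, slack=3)
Line 10: ['vector', 'cat'] (min_width=10, slack=1)
Line 11: ['lightbulb'] (min_width=9, slack=2)
Line 12: ['who', 'coffee'] (min_width=10, slack=1)
Line 13: ['bear', 'valley'] (min_width=11, slack=0)
Line 14: ['bird', 'do', 'cup'] (min_width=11, slack=0)
Line 15: ['mineral'] (min_width=7, slack=4)
Total lines: 15

Answer: 15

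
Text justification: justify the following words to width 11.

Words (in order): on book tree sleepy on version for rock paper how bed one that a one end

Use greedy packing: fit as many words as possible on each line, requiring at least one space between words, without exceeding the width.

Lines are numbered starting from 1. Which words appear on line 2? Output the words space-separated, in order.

Line 1: ['on', 'book'] (min_width=7, slack=4)
Line 2: ['tree', 'sleepy'] (min_width=11, slack=0)
Line 3: ['on', 'version'] (min_width=10, slack=1)
Line 4: ['for', 'rock'] (min_width=8, slack=3)
Line 5: ['paper', 'how'] (min_width=9, slack=2)
Line 6: ['bed', 'one'] (min_width=7, slack=4)
Line 7: ['that', 'a', 'one'] (min_width=10, slack=1)
Line 8: ['end'] (min_width=3, slack=8)

Answer: tree sleepy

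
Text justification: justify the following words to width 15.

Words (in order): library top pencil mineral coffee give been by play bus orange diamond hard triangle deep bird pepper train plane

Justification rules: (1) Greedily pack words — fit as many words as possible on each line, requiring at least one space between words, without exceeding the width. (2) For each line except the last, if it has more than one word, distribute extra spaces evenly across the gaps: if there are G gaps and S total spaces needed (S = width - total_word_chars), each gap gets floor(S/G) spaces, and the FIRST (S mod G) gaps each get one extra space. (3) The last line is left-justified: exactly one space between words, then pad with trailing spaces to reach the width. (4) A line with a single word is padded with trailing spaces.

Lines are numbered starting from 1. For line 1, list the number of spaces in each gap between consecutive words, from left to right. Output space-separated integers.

Line 1: ['library', 'top'] (min_width=11, slack=4)
Line 2: ['pencil', 'mineral'] (min_width=14, slack=1)
Line 3: ['coffee', 'give'] (min_width=11, slack=4)
Line 4: ['been', 'by', 'play'] (min_width=12, slack=3)
Line 5: ['bus', 'orange'] (min_width=10, slack=5)
Line 6: ['diamond', 'hard'] (min_width=12, slack=3)
Line 7: ['triangle', 'deep'] (min_width=13, slack=2)
Line 8: ['bird', 'pepper'] (min_width=11, slack=4)
Line 9: ['train', 'plane'] (min_width=11, slack=4)

Answer: 5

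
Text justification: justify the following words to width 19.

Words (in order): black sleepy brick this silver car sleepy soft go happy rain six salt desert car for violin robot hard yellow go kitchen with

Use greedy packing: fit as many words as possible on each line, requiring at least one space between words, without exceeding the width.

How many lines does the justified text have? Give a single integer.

Line 1: ['black', 'sleepy', 'brick'] (min_width=18, slack=1)
Line 2: ['this', 'silver', 'car'] (min_width=15, slack=4)
Line 3: ['sleepy', 'soft', 'go'] (min_width=14, slack=5)
Line 4: ['happy', 'rain', 'six', 'salt'] (min_width=19, slack=0)
Line 5: ['desert', 'car', 'for'] (min_width=14, slack=5)
Line 6: ['violin', 'robot', 'hard'] (min_width=17, slack=2)
Line 7: ['yellow', 'go', 'kitchen'] (min_width=17, slack=2)
Line 8: ['with'] (min_width=4, slack=15)
Total lines: 8

Answer: 8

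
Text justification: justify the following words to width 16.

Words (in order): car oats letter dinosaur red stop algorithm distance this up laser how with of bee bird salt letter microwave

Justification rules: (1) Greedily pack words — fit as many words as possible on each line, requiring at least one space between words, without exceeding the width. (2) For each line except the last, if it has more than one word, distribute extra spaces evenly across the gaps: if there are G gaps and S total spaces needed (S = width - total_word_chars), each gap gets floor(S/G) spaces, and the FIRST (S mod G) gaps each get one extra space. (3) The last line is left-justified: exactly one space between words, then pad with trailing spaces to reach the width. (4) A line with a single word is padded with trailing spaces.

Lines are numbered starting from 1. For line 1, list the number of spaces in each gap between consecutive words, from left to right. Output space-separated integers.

Line 1: ['car', 'oats', 'letter'] (min_width=15, slack=1)
Line 2: ['dinosaur', 'red'] (min_width=12, slack=4)
Line 3: ['stop', 'algorithm'] (min_width=14, slack=2)
Line 4: ['distance', 'this', 'up'] (min_width=16, slack=0)
Line 5: ['laser', 'how', 'with'] (min_width=14, slack=2)
Line 6: ['of', 'bee', 'bird', 'salt'] (min_width=16, slack=0)
Line 7: ['letter', 'microwave'] (min_width=16, slack=0)

Answer: 2 1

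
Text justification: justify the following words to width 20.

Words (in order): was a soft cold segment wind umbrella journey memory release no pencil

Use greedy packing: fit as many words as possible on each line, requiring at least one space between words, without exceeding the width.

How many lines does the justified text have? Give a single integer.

Line 1: ['was', 'a', 'soft', 'cold'] (min_width=15, slack=5)
Line 2: ['segment', 'wind'] (min_width=12, slack=8)
Line 3: ['umbrella', 'journey'] (min_width=16, slack=4)
Line 4: ['memory', 'release', 'no'] (min_width=17, slack=3)
Line 5: ['pencil'] (min_width=6, slack=14)
Total lines: 5

Answer: 5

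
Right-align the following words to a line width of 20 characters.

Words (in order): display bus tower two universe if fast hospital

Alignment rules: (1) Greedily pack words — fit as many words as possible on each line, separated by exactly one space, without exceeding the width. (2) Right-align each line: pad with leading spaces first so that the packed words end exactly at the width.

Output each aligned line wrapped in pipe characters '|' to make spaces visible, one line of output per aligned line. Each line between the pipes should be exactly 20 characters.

Answer: |   display bus tower|
|two universe if fast|
|            hospital|

Derivation:
Line 1: ['display', 'bus', 'tower'] (min_width=17, slack=3)
Line 2: ['two', 'universe', 'if', 'fast'] (min_width=20, slack=0)
Line 3: ['hospital'] (min_width=8, slack=12)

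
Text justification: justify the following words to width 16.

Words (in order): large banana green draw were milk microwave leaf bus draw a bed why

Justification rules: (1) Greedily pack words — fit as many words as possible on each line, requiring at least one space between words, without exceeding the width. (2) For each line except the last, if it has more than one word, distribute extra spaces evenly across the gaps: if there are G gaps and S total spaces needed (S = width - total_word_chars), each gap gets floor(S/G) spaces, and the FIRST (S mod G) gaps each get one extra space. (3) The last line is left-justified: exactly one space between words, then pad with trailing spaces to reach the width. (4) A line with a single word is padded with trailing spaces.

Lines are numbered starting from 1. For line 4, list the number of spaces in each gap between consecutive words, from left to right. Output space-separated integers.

Line 1: ['large', 'banana'] (min_width=12, slack=4)
Line 2: ['green', 'draw', 'were'] (min_width=15, slack=1)
Line 3: ['milk', 'microwave'] (min_width=14, slack=2)
Line 4: ['leaf', 'bus', 'draw', 'a'] (min_width=15, slack=1)
Line 5: ['bed', 'why'] (min_width=7, slack=9)

Answer: 2 1 1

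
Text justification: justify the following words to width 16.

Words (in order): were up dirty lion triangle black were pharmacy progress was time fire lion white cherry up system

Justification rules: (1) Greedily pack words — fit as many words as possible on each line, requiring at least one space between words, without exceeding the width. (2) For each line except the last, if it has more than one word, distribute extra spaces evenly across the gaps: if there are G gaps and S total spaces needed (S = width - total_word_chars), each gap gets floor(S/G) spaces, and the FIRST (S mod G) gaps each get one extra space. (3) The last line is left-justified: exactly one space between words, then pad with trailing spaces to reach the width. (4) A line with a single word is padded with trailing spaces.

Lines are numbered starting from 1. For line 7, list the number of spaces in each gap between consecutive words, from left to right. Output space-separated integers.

Line 1: ['were', 'up', 'dirty'] (min_width=13, slack=3)
Line 2: ['lion', 'triangle'] (min_width=13, slack=3)
Line 3: ['black', 'were'] (min_width=10, slack=6)
Line 4: ['pharmacy'] (min_width=8, slack=8)
Line 5: ['progress', 'was'] (min_width=12, slack=4)
Line 6: ['time', 'fire', 'lion'] (min_width=14, slack=2)
Line 7: ['white', 'cherry', 'up'] (min_width=15, slack=1)
Line 8: ['system'] (min_width=6, slack=10)

Answer: 2 1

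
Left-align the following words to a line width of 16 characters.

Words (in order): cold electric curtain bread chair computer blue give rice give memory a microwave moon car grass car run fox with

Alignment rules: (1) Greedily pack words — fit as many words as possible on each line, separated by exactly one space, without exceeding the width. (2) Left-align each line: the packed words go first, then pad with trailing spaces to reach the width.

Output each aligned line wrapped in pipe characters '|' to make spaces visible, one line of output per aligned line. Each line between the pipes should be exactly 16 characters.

Line 1: ['cold', 'electric'] (min_width=13, slack=3)
Line 2: ['curtain', 'bread'] (min_width=13, slack=3)
Line 3: ['chair', 'computer'] (min_width=14, slack=2)
Line 4: ['blue', 'give', 'rice'] (min_width=14, slack=2)
Line 5: ['give', 'memory', 'a'] (min_width=13, slack=3)
Line 6: ['microwave', 'moon'] (min_width=14, slack=2)
Line 7: ['car', 'grass', 'car'] (min_width=13, slack=3)
Line 8: ['run', 'fox', 'with'] (min_width=12, slack=4)

Answer: |cold electric   |
|curtain bread   |
|chair computer  |
|blue give rice  |
|give memory a   |
|microwave moon  |
|car grass car   |
|run fox with    |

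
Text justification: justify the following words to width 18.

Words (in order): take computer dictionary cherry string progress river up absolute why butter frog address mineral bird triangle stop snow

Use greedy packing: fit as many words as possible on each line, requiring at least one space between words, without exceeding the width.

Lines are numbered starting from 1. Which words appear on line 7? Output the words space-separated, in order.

Answer: bird triangle stop

Derivation:
Line 1: ['take', 'computer'] (min_width=13, slack=5)
Line 2: ['dictionary', 'cherry'] (min_width=17, slack=1)
Line 3: ['string', 'progress'] (min_width=15, slack=3)
Line 4: ['river', 'up', 'absolute'] (min_width=17, slack=1)
Line 5: ['why', 'butter', 'frog'] (min_width=15, slack=3)
Line 6: ['address', 'mineral'] (min_width=15, slack=3)
Line 7: ['bird', 'triangle', 'stop'] (min_width=18, slack=0)
Line 8: ['snow'] (min_width=4, slack=14)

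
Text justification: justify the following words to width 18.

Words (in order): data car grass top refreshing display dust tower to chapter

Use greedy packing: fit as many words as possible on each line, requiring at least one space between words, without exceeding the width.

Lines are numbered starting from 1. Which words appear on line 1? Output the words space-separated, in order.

Answer: data car grass top

Derivation:
Line 1: ['data', 'car', 'grass', 'top'] (min_width=18, slack=0)
Line 2: ['refreshing', 'display'] (min_width=18, slack=0)
Line 3: ['dust', 'tower', 'to'] (min_width=13, slack=5)
Line 4: ['chapter'] (min_width=7, slack=11)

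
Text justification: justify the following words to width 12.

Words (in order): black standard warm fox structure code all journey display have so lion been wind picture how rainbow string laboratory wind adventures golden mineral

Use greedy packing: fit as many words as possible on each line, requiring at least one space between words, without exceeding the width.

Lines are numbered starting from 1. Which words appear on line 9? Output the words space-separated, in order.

Line 1: ['black'] (min_width=5, slack=7)
Line 2: ['standard'] (min_width=8, slack=4)
Line 3: ['warm', 'fox'] (min_width=8, slack=4)
Line 4: ['structure'] (min_width=9, slack=3)
Line 5: ['code', 'all'] (min_width=8, slack=4)
Line 6: ['journey'] (min_width=7, slack=5)
Line 7: ['display', 'have'] (min_width=12, slack=0)
Line 8: ['so', 'lion', 'been'] (min_width=12, slack=0)
Line 9: ['wind', 'picture'] (min_width=12, slack=0)
Line 10: ['how', 'rainbow'] (min_width=11, slack=1)
Line 11: ['string'] (min_width=6, slack=6)
Line 12: ['laboratory'] (min_width=10, slack=2)
Line 13: ['wind'] (min_width=4, slack=8)
Line 14: ['adventures'] (min_width=10, slack=2)
Line 15: ['golden'] (min_width=6, slack=6)
Line 16: ['mineral'] (min_width=7, slack=5)

Answer: wind picture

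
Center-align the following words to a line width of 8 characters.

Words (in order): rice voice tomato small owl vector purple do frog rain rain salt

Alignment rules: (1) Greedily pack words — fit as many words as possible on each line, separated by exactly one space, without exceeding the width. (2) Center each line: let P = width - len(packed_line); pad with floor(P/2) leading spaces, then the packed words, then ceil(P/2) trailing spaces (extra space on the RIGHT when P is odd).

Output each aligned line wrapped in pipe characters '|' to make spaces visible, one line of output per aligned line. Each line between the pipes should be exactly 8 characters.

Line 1: ['rice'] (min_width=4, slack=4)
Line 2: ['voice'] (min_width=5, slack=3)
Line 3: ['tomato'] (min_width=6, slack=2)
Line 4: ['small'] (min_width=5, slack=3)
Line 5: ['owl'] (min_width=3, slack=5)
Line 6: ['vector'] (min_width=6, slack=2)
Line 7: ['purple'] (min_width=6, slack=2)
Line 8: ['do', 'frog'] (min_width=7, slack=1)
Line 9: ['rain'] (min_width=4, slack=4)
Line 10: ['rain'] (min_width=4, slack=4)
Line 11: ['salt'] (min_width=4, slack=4)

Answer: |  rice  |
| voice  |
| tomato |
| small  |
|  owl   |
| vector |
| purple |
|do frog |
|  rain  |
|  rain  |
|  salt  |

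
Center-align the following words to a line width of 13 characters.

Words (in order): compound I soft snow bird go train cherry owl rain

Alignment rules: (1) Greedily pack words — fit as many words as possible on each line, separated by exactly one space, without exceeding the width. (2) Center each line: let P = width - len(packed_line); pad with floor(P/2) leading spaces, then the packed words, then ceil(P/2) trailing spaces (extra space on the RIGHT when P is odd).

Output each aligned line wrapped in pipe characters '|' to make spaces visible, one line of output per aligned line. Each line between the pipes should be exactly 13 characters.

Line 1: ['compound', 'I'] (min_width=10, slack=3)
Line 2: ['soft', 'snow'] (min_width=9, slack=4)
Line 3: ['bird', 'go', 'train'] (min_width=13, slack=0)
Line 4: ['cherry', 'owl'] (min_width=10, slack=3)
Line 5: ['rain'] (min_width=4, slack=9)

Answer: | compound I  |
|  soft snow  |
|bird go train|
| cherry owl  |
|    rain     |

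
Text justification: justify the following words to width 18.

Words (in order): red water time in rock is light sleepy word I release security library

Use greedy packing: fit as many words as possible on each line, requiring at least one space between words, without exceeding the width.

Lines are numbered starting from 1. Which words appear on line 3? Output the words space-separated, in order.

Line 1: ['red', 'water', 'time', 'in'] (min_width=17, slack=1)
Line 2: ['rock', 'is', 'light'] (min_width=13, slack=5)
Line 3: ['sleepy', 'word', 'I'] (min_width=13, slack=5)
Line 4: ['release', 'security'] (min_width=16, slack=2)
Line 5: ['library'] (min_width=7, slack=11)

Answer: sleepy word I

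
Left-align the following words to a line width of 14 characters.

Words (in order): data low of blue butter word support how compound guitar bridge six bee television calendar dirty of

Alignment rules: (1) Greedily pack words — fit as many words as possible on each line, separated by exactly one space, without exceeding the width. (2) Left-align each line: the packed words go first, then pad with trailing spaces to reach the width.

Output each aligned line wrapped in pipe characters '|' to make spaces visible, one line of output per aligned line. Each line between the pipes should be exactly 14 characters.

Answer: |data low of   |
|blue butter   |
|word support  |
|how compound  |
|guitar bridge |
|six bee       |
|television    |
|calendar dirty|
|of            |

Derivation:
Line 1: ['data', 'low', 'of'] (min_width=11, slack=3)
Line 2: ['blue', 'butter'] (min_width=11, slack=3)
Line 3: ['word', 'support'] (min_width=12, slack=2)
Line 4: ['how', 'compound'] (min_width=12, slack=2)
Line 5: ['guitar', 'bridge'] (min_width=13, slack=1)
Line 6: ['six', 'bee'] (min_width=7, slack=7)
Line 7: ['television'] (min_width=10, slack=4)
Line 8: ['calendar', 'dirty'] (min_width=14, slack=0)
Line 9: ['of'] (min_width=2, slack=12)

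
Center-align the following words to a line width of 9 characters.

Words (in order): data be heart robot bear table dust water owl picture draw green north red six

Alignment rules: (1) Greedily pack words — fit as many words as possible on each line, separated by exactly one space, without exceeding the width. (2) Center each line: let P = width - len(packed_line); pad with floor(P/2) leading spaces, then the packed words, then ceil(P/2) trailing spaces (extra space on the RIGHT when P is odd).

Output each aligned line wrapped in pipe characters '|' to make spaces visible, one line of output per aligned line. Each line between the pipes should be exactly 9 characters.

Line 1: ['data', 'be'] (min_width=7, slack=2)
Line 2: ['heart'] (min_width=5, slack=4)
Line 3: ['robot'] (min_width=5, slack=4)
Line 4: ['bear'] (min_width=4, slack=5)
Line 5: ['table'] (min_width=5, slack=4)
Line 6: ['dust'] (min_width=4, slack=5)
Line 7: ['water', 'owl'] (min_width=9, slack=0)
Line 8: ['picture'] (min_width=7, slack=2)
Line 9: ['draw'] (min_width=4, slack=5)
Line 10: ['green'] (min_width=5, slack=4)
Line 11: ['north', 'red'] (min_width=9, slack=0)
Line 12: ['six'] (min_width=3, slack=6)

Answer: | data be |
|  heart  |
|  robot  |
|  bear   |
|  table  |
|  dust   |
|water owl|
| picture |
|  draw   |
|  green  |
|north red|
|   six   |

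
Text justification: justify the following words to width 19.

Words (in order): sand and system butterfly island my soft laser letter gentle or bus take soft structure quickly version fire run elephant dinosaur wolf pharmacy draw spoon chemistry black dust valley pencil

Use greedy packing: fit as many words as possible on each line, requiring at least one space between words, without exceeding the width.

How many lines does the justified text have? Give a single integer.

Line 1: ['sand', 'and', 'system'] (min_width=15, slack=4)
Line 2: ['butterfly', 'island', 'my'] (min_width=19, slack=0)
Line 3: ['soft', 'laser', 'letter'] (min_width=17, slack=2)
Line 4: ['gentle', 'or', 'bus', 'take'] (min_width=18, slack=1)
Line 5: ['soft', 'structure'] (min_width=14, slack=5)
Line 6: ['quickly', 'version'] (min_width=15, slack=4)
Line 7: ['fire', 'run', 'elephant'] (min_width=17, slack=2)
Line 8: ['dinosaur', 'wolf'] (min_width=13, slack=6)
Line 9: ['pharmacy', 'draw', 'spoon'] (min_width=19, slack=0)
Line 10: ['chemistry', 'black'] (min_width=15, slack=4)
Line 11: ['dust', 'valley', 'pencil'] (min_width=18, slack=1)
Total lines: 11

Answer: 11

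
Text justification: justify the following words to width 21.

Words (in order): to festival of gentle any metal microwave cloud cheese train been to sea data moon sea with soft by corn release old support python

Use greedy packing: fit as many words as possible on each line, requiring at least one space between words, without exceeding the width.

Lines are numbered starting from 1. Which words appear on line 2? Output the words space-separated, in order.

Line 1: ['to', 'festival', 'of', 'gentle'] (min_width=21, slack=0)
Line 2: ['any', 'metal', 'microwave'] (min_width=19, slack=2)
Line 3: ['cloud', 'cheese', 'train'] (min_width=18, slack=3)
Line 4: ['been', 'to', 'sea', 'data', 'moon'] (min_width=21, slack=0)
Line 5: ['sea', 'with', 'soft', 'by', 'corn'] (min_width=21, slack=0)
Line 6: ['release', 'old', 'support'] (min_width=19, slack=2)
Line 7: ['python'] (min_width=6, slack=15)

Answer: any metal microwave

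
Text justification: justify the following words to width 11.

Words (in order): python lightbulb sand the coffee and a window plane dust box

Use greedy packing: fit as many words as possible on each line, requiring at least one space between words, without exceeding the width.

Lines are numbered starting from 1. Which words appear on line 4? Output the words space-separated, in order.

Answer: coffee and

Derivation:
Line 1: ['python'] (min_width=6, slack=5)
Line 2: ['lightbulb'] (min_width=9, slack=2)
Line 3: ['sand', 'the'] (min_width=8, slack=3)
Line 4: ['coffee', 'and'] (min_width=10, slack=1)
Line 5: ['a', 'window'] (min_width=8, slack=3)
Line 6: ['plane', 'dust'] (min_width=10, slack=1)
Line 7: ['box'] (min_width=3, slack=8)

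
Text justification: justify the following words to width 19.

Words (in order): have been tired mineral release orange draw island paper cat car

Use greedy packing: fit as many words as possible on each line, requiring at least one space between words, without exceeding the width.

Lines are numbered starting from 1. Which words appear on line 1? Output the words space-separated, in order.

Line 1: ['have', 'been', 'tired'] (min_width=15, slack=4)
Line 2: ['mineral', 'release'] (min_width=15, slack=4)
Line 3: ['orange', 'draw', 'island'] (min_width=18, slack=1)
Line 4: ['paper', 'cat', 'car'] (min_width=13, slack=6)

Answer: have been tired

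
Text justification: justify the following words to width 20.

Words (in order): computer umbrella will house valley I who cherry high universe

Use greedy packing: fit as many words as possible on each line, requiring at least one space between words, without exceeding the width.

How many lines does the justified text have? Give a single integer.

Answer: 4

Derivation:
Line 1: ['computer', 'umbrella'] (min_width=17, slack=3)
Line 2: ['will', 'house', 'valley', 'I'] (min_width=19, slack=1)
Line 3: ['who', 'cherry', 'high'] (min_width=15, slack=5)
Line 4: ['universe'] (min_width=8, slack=12)
Total lines: 4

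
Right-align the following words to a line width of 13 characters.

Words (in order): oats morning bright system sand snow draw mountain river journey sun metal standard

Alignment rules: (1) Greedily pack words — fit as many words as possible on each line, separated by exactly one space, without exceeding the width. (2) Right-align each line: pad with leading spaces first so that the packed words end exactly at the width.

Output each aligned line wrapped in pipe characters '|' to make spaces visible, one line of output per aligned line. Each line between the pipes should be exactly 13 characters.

Line 1: ['oats', 'morning'] (min_width=12, slack=1)
Line 2: ['bright', 'system'] (min_width=13, slack=0)
Line 3: ['sand', 'snow'] (min_width=9, slack=4)
Line 4: ['draw', 'mountain'] (min_width=13, slack=0)
Line 5: ['river', 'journey'] (min_width=13, slack=0)
Line 6: ['sun', 'metal'] (min_width=9, slack=4)
Line 7: ['standard'] (min_width=8, slack=5)

Answer: | oats morning|
|bright system|
|    sand snow|
|draw mountain|
|river journey|
|    sun metal|
|     standard|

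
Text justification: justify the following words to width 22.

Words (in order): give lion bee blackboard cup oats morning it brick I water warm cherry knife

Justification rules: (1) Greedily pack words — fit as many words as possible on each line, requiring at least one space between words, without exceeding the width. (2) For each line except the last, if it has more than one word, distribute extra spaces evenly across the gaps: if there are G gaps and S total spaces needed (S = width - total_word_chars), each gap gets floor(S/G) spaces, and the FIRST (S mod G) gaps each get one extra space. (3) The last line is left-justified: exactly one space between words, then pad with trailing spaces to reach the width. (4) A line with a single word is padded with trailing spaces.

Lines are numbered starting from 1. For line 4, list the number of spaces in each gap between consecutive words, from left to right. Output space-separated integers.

Answer: 4 3

Derivation:
Line 1: ['give', 'lion', 'bee'] (min_width=13, slack=9)
Line 2: ['blackboard', 'cup', 'oats'] (min_width=19, slack=3)
Line 3: ['morning', 'it', 'brick', 'I'] (min_width=18, slack=4)
Line 4: ['water', 'warm', 'cherry'] (min_width=17, slack=5)
Line 5: ['knife'] (min_width=5, slack=17)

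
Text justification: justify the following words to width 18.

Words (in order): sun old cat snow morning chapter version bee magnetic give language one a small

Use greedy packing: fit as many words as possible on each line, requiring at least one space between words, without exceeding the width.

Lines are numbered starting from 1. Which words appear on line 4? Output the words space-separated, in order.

Answer: magnetic give

Derivation:
Line 1: ['sun', 'old', 'cat', 'snow'] (min_width=16, slack=2)
Line 2: ['morning', 'chapter'] (min_width=15, slack=3)
Line 3: ['version', 'bee'] (min_width=11, slack=7)
Line 4: ['magnetic', 'give'] (min_width=13, slack=5)
Line 5: ['language', 'one', 'a'] (min_width=14, slack=4)
Line 6: ['small'] (min_width=5, slack=13)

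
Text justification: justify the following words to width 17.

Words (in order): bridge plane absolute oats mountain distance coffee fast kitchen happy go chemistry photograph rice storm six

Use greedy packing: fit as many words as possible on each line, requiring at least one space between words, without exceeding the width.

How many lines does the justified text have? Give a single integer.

Line 1: ['bridge', 'plane'] (min_width=12, slack=5)
Line 2: ['absolute', 'oats'] (min_width=13, slack=4)
Line 3: ['mountain', 'distance'] (min_width=17, slack=0)
Line 4: ['coffee', 'fast'] (min_width=11, slack=6)
Line 5: ['kitchen', 'happy', 'go'] (min_width=16, slack=1)
Line 6: ['chemistry'] (min_width=9, slack=8)
Line 7: ['photograph', 'rice'] (min_width=15, slack=2)
Line 8: ['storm', 'six'] (min_width=9, slack=8)
Total lines: 8

Answer: 8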